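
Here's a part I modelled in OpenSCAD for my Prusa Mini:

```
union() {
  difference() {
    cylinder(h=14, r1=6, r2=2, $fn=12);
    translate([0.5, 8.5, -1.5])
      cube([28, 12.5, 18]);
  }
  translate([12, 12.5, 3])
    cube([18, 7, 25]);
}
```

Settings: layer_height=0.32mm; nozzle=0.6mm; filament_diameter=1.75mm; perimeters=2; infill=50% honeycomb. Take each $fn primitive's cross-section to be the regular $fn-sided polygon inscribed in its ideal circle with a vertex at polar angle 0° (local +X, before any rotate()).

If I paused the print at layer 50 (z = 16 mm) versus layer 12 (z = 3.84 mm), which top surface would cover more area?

layer 12 (z = 3.84 mm)

Layer 50 (z = 16): the cone is not intersected at this z (z outside [0, 14]); the 28×12.5 cube at (0.5, 8.5) contributes its full rectangle (area 350.00 mm²); Subtracting the remaining from the first: the first operand is absent here, so nothing remains; the cube at (12, 12.5) (footprint 18×7) is included at this height (area 126.00 mm²); Merging all regions: only the 18×7 cube at (12, 12.5) is present, so the union is just that shape — area = 126.00 mm². So its area = 126.00 mm². Layer 12 (z = 3.84): the cone: at t=0.274 of its height the radius interpolates to r₁+(r₂−r₁)t = 4.903, giving a regular 12-gon of that circumradius (area = (12/2)·4.903²·sin(360°/12) = 72.11 mm²); the cube at (0.5, 8.5) is present — its section is the full 28×12.5 rectangle (area 350.00 mm²); After the difference (first − rest): starting from the cone (72.11 mm²), the 28×12.5 cube at (0.5, 8.5) misses the remaining region (no effect) — area = 72.11 mm²; the 18×7 cube at (12, 12.5) contributes its full rectangle (area 126.00 mm²); Combining (union): the 2 present regions are separate (no shared area or edge), so areas and boundary lengths simply add and each stays a separate island — area = 198.11 mm². So its area = 198.11 mm². Layer 12 is larger (198.11 vs 126.00 mm²).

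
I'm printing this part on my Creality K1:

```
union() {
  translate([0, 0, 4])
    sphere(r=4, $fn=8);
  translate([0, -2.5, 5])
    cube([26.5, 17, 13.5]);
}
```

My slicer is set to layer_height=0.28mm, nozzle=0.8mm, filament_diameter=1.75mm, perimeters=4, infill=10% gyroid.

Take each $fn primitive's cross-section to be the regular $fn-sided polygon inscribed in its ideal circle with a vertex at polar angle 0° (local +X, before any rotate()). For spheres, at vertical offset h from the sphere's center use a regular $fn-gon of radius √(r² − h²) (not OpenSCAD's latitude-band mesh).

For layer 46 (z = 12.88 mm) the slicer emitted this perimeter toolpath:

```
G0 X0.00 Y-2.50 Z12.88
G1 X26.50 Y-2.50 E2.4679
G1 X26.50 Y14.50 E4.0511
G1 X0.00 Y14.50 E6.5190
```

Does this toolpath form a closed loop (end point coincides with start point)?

Start point (G0): (0.00, -2.50). End point (last G1): the path does not return to the start — open.

no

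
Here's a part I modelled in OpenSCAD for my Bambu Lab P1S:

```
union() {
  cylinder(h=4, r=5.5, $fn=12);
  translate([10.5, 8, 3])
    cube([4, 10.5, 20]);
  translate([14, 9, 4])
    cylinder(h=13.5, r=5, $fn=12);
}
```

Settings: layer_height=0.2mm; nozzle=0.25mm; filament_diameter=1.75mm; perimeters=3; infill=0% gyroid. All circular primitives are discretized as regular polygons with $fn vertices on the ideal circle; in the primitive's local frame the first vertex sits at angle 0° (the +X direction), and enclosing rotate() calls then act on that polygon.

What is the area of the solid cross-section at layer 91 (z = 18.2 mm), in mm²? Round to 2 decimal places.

42.00 mm²

At z = 18.2 mm: the cylinder does not reach this height (z outside [0, 4]); the cube at (10.5, 8) (footprint 4×10.5) is included at this height (area 42.00 mm²); the cylinder at (14, 9) is absent (z outside [4, 17.5]); Taking the union: only the 4×10.5 cube at (10.5, 8) is present, so the union is just that shape — area = 42.00 mm². Overall, the cross-section is a single solid region. Net area = 42.00 mm².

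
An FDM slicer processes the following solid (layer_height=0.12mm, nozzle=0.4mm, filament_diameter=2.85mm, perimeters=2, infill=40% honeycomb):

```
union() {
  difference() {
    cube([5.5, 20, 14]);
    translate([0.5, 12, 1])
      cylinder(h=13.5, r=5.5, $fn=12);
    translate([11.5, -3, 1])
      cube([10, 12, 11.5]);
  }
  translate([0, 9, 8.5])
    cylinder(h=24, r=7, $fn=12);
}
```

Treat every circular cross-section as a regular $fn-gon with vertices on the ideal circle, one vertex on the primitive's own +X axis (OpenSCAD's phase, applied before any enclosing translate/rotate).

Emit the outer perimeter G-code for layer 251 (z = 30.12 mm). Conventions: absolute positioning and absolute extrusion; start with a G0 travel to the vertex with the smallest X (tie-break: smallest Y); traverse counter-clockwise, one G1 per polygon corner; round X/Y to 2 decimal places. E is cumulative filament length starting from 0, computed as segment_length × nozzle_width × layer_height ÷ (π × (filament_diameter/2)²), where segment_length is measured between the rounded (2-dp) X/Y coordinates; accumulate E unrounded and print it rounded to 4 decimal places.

G0 X-7.00 Y9.00 Z30.12
G1 X-6.06 Y5.50 E0.0273
G1 X-3.50 Y2.94 E0.0545
G1 X0.00 Y2.00 E0.0818
G1 X3.50 Y2.94 E0.1090
G1 X6.06 Y5.50 E0.1363
G1 X7.00 Y9.00 E0.1636
G1 X6.06 Y12.50 E0.1908
G1 X3.50 Y15.06 E0.2181
G1 X0.00 Y16.00 E0.2453
G1 X-3.50 Y15.06 E0.2726
G1 X-6.06 Y12.50 E0.2998
G1 X-7.00 Y9.00 E0.3271

At z = 30.12 mm: the cube is absent (z outside [0, 14]); the cylinder at (0.5, 12) does not reach this height (z outside [1, 14.5]); the cube at (11.5, -3) does not reach this height (z outside [1, 12.5]); Subtracting the remaining from the first: the first operand is absent here, so nothing remains; the r=7 cylinder at (0, 9) gives a regular 12-gon of circumradius 7 (constant along its height); Merging all regions: only the r=7 cylinder at (0, 9) is present, so the union is just that shape — 1 connected region. The outline is a single polygon with 12 vertices. Extrusion per mm of travel: 0.4 × 0.12 / (π × 1.425²) = 0.007524. Accumulating E over each segment gives final E = 0.3271.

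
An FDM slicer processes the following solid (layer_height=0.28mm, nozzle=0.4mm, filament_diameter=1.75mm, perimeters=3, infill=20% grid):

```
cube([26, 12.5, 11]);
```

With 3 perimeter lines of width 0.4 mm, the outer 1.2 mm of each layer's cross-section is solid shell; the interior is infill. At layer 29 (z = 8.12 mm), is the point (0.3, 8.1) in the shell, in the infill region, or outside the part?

shell

At z = 8.12 mm: the 26×12.5 cube contributes its full rectangle. Overall, the cross-section is a single solid region. The nearest boundary edge runs (0.00, 12.50)→(0.00, 0.00); distance from the point to it = 0.30 mm. The point is inside the cross-section, 0.30 mm from the nearest boundary — within the 1.2 mm shell band (3 × 0.4).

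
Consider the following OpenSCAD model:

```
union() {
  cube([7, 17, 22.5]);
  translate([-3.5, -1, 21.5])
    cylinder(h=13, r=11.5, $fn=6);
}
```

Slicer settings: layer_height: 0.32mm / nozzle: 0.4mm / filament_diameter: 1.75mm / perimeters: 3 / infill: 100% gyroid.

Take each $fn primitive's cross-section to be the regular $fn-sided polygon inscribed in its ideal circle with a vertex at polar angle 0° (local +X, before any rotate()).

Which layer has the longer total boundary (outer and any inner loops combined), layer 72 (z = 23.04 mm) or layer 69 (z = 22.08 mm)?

layer 69 (z = 22.08 mm)

Layer 72 (z = 23.04): the cube is absent (z outside [0, 22.5]); the r=11.5 cylinder at (-3.5, -1) gives a regular 6-gon of circumradius 11.5 (constant along its height) (perimeter = 2·6·11.500·sin(180°/6) = 69.00 mm); Merging all regions: only the r=11.5 cylinder at (-3.5, -1) is present, so the union is just that shape — boundary = 69.00 mm. So its perimeter = 69.00 mm. Layer 69 (z = 22.08): the 7×17 cube contributes its full rectangle (perimeter 48.00 mm); the cylinder at (-3.5, -1): section is a regular 6-gon, circumradius r=11.5 (perimeter = 2·6·11.500·sin(180°/6) = 69.00 mm); Taking the union: the regions partially overlap (shared area 43.18 mm²), so the edge portions inside another operand are dropped and the merged outline is re-measured after clipping — boundary = 88.56 mm. So its perimeter = 88.56 mm. Layer 69 is larger (88.56 vs 69.00 mm).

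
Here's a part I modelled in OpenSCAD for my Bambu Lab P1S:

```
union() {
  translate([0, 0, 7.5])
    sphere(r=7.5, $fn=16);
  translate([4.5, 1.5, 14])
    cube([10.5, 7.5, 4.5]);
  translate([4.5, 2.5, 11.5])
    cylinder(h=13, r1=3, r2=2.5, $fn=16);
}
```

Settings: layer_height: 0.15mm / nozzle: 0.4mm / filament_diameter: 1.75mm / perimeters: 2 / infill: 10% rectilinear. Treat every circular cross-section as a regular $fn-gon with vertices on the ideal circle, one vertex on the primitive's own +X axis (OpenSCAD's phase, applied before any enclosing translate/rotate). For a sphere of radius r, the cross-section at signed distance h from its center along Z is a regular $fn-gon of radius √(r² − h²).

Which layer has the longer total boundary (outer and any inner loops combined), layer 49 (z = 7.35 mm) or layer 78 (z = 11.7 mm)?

layer 49 (z = 7.35 mm)

Layer 49 (z = 7.35): the r=7.5 sphere slices to a regular 16-gon of circumradius 7.498 (√(r²−h²) with h=0.15 from center) (perimeter = 2·16·7.498·sin(180°/16) = 46.81 mm); the cube at (4.5, 1.5) is absent (z outside [14, 18.5]); the cone at (4.5, 2.5) does not reach this height (z outside [11.5, 24.5]); Combining (union): only the r=7.5 sphere is present, so the union is just that shape — boundary = 46.81 mm. So its perimeter = 46.81 mm. Layer 78 (z = 11.7): the sphere: section is a regular 16-gon, circumradius = √(r²−h²) = √(7.5²−4.2²) = 6.214 (perimeter = 2·16·6.214·sin(180°/16) = 38.79 mm); the cube at (4.5, 1.5) is absent (z outside [14, 18.5]); the cone at (4.5, 2.5) (r1=3→r2=2.5) has section circumradius 2.992 here — a regular 16-gon (perimeter = 2·16·2.992·sin(180°/16) = 18.68 mm); Combining (union): the regions partially overlap (shared area 18.06 mm²), so the edge portions inside another operand are dropped and the merged outline is re-measured after clipping — boundary = 41.48 mm. So its perimeter = 41.48 mm. Layer 49 is larger (46.81 vs 41.48 mm).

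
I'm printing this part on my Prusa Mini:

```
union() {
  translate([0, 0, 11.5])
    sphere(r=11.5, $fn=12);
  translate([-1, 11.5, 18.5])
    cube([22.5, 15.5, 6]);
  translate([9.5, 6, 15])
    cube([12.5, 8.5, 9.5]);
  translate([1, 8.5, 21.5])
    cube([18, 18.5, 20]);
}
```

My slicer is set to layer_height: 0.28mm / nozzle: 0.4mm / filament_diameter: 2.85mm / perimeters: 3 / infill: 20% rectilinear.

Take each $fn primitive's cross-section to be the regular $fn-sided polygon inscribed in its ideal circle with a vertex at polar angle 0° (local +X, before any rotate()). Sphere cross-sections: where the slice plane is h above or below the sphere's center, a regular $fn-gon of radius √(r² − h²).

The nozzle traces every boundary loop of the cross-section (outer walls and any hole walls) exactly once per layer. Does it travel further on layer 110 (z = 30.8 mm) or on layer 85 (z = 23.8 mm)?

layer 85 (z = 23.8 mm)

Layer 110 (z = 30.8): the sphere does not reach this height (|z−center|=19.300 > r=11.5); the cube at (-1, 11.5) is not intersected at this z (z outside [18.5, 24.5]); the cube at (9.5, 6) is not intersected at this z (z outside [15, 24.5]); the 18×18.5 cube at (1, 8.5) contributes its full rectangle (perimeter 73.00 mm); Merging all regions: only the 18×18.5 cube at (1, 8.5) is present, so the union is just that shape — boundary = 73.00 mm. So its perimeter = 73.00 mm. Layer 85 (z = 23.8): the sphere does not reach this height (|z−center|=12.300 > r=11.5); the cube at (-1, 11.5) is present — its section is the full 22.5×15.5 rectangle (perimeter 76.00 mm); the cube at (9.5, 6) (footprint 12.5×8.5) is included at this height (perimeter 42.00 mm); the 18×18.5 cube at (1, 8.5) contributes its full rectangle (perimeter 73.00 mm); Combining (union): the regions partially overlap (shared area 343.50 mm²), so the edge portions inside another operand are dropped and the merged outline is re-measured after clipping — boundary = 88.00 mm. So its perimeter = 88.00 mm. Layer 85 is larger (88.00 vs 73.00 mm).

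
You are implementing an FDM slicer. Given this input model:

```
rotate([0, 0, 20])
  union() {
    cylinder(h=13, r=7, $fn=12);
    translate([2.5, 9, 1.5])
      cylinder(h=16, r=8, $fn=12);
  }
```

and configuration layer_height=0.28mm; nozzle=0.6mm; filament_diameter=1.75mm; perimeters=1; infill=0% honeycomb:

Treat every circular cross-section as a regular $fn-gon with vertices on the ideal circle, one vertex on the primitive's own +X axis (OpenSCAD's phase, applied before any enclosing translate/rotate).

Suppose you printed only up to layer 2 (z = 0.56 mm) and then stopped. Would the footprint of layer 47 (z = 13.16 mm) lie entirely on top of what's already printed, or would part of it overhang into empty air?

Compare the two slices. At z = 0.56: the cylinder: section is a regular 12-gon, circumradius r=7 (area = (12/2)·7.000²·sin(360°/12) = 147.00 mm²); the cylinder at (2.5, 9) is not intersected at this z (z outside [1.5, 17.5]); Merging all regions: only the r=7 cylinder is present, so the union is just that shape — area = 147.00 mm²; (whole slice rotated 20° about Z — lengths, areas and connectivity unchanged). At z = 13.16: the cylinder is absent (z outside [0, 13]); the cylinder at (2.5, 9): section is a regular 12-gon, circumradius r=8 (area = (12/2)·8.000²·sin(360°/12) = 192.00 mm²); Taking the union: only the r=8 cylinder at (2.5, 9) is present, so the union is just that shape — area = 192.00 mm²; (rotated 20° about Z; rotation is an isometry so areas/perimeters/island counts are preserved). Checking containment: at z = 13.16 the cross-section extends beyond the z = 0.56 cross-section by about 150.30 mm².

part overhangs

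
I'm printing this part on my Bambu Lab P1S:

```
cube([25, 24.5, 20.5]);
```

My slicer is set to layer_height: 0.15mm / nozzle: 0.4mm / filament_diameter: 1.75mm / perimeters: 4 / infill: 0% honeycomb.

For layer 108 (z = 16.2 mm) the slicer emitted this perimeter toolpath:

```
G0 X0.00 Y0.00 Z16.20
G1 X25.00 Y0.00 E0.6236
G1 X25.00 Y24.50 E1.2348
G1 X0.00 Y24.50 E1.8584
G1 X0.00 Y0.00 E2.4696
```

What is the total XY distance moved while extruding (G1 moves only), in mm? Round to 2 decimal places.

99.00 mm

Sum the Euclidean lengths of each G1 segment: total = 99.00 mm.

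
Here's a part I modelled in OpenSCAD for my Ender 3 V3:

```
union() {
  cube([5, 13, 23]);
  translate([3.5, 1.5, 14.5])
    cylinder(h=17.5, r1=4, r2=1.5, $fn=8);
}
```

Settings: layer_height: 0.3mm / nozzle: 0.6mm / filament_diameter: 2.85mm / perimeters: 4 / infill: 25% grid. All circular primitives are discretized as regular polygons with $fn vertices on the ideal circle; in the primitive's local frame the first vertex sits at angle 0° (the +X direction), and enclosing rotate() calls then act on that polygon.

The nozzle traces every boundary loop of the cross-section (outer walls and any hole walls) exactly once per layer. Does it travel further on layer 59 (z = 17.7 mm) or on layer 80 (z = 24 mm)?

layer 59 (z = 17.7 mm)

Layer 59 (z = 17.7): the cube is present — its section is the full 5×13 rectangle (perimeter 36.00 mm); the cone at (3.5, 1.5) contributes a regular 8-gon of circumradius 3.543 (interpolated between r1=4 and r2=1.5 at t=0.183) (perimeter = 2·8·3.543·sin(180°/8) = 21.69 mm); Merging all regions: the regions partially overlap (shared area 20.82 mm²), so the edge portions inside another operand are dropped and the merged outline is re-measured after clipping — boundary = 40.20 mm. So its perimeter = 40.20 mm. Layer 80 (z = 24): the cube is absent (z outside [0, 23]); the cone at (3.5, 1.5): at t=0.543 of its height the radius interpolates to r₁+(r₂−r₁)t = 2.643, giving a regular 8-gon of that circumradius (perimeter = 2·8·2.643·sin(180°/8) = 16.18 mm); Merging all regions: only the cone at (3.5, 1.5) is present, so the union is just that shape — boundary = 16.18 mm. So its perimeter = 16.18 mm. Layer 59 is larger (40.20 vs 16.18 mm).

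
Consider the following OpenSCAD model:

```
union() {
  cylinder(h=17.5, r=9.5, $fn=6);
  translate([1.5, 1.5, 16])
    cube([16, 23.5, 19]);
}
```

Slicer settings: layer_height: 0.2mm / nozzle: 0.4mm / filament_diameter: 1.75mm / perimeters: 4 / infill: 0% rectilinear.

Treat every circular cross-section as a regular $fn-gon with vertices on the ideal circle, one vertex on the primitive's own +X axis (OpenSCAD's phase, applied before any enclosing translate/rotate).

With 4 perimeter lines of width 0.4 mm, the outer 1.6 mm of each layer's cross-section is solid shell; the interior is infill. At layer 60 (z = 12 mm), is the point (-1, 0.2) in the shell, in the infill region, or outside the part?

infill

At z = 12 mm: the r=9.5 cylinder contributes a regular 6-gon of circumradius 9.5; the cube at (1.5, 1.5) is not intersected at this z (z outside [16, 35]); Taking the union: only the r=9.5 cylinder is present, so the union is just that shape — 1 connected region. Overall, the cross-section is a single solid region. The nearest boundary edge runs (-4.75, 8.23)→(-9.50, 0.00); distance from the point to it = 7.26 mm. The point is inside the cross-section and 7.26 mm from the nearest boundary — more than the 1.6 mm shell width (4 × 0.4), so it's in the infill interior.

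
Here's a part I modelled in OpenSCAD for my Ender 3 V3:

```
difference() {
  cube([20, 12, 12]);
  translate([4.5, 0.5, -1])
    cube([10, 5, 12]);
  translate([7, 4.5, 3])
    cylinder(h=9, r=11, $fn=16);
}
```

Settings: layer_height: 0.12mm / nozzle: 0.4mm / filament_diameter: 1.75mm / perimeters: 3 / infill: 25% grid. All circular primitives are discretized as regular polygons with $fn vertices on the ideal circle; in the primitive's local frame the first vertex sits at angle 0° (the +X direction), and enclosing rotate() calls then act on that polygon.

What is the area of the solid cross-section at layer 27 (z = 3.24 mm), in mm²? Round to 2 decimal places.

At z = 3.24 mm: the cube (footprint 20×12) is included at this height (area 240.00 mm²); the 10×5 cube at (4.5, 0.5) contributes its full rectangle (area 50.00 mm²); the cylinder at (7, 4.5): section is a regular 16-gon, circumradius r=11 (area = (16/2)·11.000²·sin(360°/16) = 370.44 mm²); Taking the first minus the rest: starting from the 20×12 cube (240.00 mm²), the 10×5 cube at (4.5, 0.5) lies wholly inside it (removes its full 50.00 mm² and its 30.00 mm outline becomes a hole wall); the r=11 cylinder at (7, 4.5) partially overlaps it — only the 155.83 mm² overlap (of its 370.44 mm²) is removed, clipping the outline — area = 34.17 mm². Overall, the cross-section is a single solid region. Net area = 34.17 mm².

34.17 mm²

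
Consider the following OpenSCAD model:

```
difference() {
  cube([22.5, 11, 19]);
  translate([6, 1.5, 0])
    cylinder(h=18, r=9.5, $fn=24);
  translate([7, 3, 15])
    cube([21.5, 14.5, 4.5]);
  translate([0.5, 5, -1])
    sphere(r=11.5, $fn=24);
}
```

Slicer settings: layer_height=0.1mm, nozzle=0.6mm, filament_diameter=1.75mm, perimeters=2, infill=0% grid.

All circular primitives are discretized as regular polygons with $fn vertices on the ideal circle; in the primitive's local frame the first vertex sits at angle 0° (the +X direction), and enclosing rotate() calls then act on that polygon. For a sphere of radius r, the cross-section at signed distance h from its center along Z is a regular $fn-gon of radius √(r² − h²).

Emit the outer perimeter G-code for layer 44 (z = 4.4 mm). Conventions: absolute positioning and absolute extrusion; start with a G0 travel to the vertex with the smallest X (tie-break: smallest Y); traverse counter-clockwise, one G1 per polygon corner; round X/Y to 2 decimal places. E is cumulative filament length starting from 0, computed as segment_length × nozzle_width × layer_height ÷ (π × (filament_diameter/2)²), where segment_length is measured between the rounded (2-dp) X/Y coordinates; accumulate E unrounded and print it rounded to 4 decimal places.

At z = 4.4 mm: the cube (footprint 22.5×11) is included at this height; the cylinder at (6, 1.5): section is a regular 24-gon, circumradius r=9.5; the cube at (7, 3) is absent (z outside [15, 19.5]); the sphere at (0.5, 5): section is a regular 24-gon, circumradius = √(r²−h²) = √(11.5²−5.4²) = 10.153; Subtracting the remaining from the first: starting from the 22.5×11 cube, the r=9.5 cylinder at (6, 1.5) partially overlaps it — only the 145.76 mm² overlap (of its 280.30 mm²) is removed, clipping the outline; the r=11.5 sphere at (0.5, 5) partially overlaps it — only the 4.94 mm² overlap (of its 320.18 mm²) is removed, clipping the outline — 1 connected region. The outline is a single polygon with 10 vertices. Extrusion per mm of travel: 0.6 × 0.1 / (π × 0.875²) = 0.024945. Accumulating E over each segment gives final E = 1.1509.

G0 X8.58 Y11.00 Z4.40
G1 X9.01 Y10.45 E0.0174
G1 X10.75 Y9.73 E0.0644
G1 X12.72 Y8.22 E0.1263
G1 X14.23 Y6.25 E0.1882
G1 X15.18 Y3.96 E0.2501
G1 X15.50 Y1.50 E0.3119
G1 X15.30 Y0.00 E0.3497
G1 X22.50 Y0.00 E0.5293
G1 X22.50 Y11.00 E0.8037
G1 X8.58 Y11.00 E1.1509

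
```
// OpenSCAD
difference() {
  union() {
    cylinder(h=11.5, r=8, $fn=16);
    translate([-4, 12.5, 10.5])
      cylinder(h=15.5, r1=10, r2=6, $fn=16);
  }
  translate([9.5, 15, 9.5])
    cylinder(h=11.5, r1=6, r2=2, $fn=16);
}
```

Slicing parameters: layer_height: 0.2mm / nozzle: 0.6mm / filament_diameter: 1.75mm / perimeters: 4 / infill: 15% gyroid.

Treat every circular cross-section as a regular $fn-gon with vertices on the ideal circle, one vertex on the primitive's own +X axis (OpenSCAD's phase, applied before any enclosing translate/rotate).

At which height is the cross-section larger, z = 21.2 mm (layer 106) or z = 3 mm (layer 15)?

Layer 106 (z = 21.2): the cylinder does not reach this height (z outside [0, 11.5]); the cone at (-4, 12.5) (r1=10→r2=6) has section circumradius 7.239 here — a regular 16-gon (area = (16/2)·7.239²·sin(360°/16) = 160.42 mm²); Taking the union: only the cone at (-4, 12.5) is present, so the union is just that shape — area = 160.42 mm²; the cone at (9.5, 15) is not intersected at this z (z outside [9.5, 21]); After the difference (first − rest): none of the subtracted shapes is present at this height, so that combined region is unchanged — area = 160.42 mm². So its area = 160.42 mm². Layer 15 (z = 3): the cylinder: section is a regular 16-gon, circumradius r=8 (area = (16/2)·8.000²·sin(360°/16) = 195.93 mm²); the cone at (-4, 12.5) does not reach this height (z outside [10.5, 26]); Combining (union): only the r=8 cylinder is present, so the union is just that shape — area = 195.93 mm²; the cone at (9.5, 15) is not intersected at this z (z outside [9.5, 21]); Taking the first minus the rest: none of the subtracted shapes is present at this height, so that combined region is unchanged — area = 195.93 mm². So its area = 195.93 mm². Layer 15 is larger (195.93 vs 160.42 mm²).

layer 15 (z = 3 mm)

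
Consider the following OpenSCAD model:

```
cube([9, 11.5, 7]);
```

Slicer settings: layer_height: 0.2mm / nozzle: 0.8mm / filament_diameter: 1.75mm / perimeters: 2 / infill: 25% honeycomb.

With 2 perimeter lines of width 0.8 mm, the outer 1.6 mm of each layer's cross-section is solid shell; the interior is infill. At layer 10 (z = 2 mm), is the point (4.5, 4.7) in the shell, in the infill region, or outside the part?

infill

At z = 2 mm: the cube is present — its section is the full 9×11.5 rectangle. Overall, the cross-section is a single solid region. The nearest boundary edge runs (9.00, 0.00)→(9.00, 11.50); distance from the point to it = 4.50 mm. The point is inside the cross-section and 4.50 mm from the nearest boundary — more than the 1.6 mm shell width (2 × 0.8), so it's in the infill interior.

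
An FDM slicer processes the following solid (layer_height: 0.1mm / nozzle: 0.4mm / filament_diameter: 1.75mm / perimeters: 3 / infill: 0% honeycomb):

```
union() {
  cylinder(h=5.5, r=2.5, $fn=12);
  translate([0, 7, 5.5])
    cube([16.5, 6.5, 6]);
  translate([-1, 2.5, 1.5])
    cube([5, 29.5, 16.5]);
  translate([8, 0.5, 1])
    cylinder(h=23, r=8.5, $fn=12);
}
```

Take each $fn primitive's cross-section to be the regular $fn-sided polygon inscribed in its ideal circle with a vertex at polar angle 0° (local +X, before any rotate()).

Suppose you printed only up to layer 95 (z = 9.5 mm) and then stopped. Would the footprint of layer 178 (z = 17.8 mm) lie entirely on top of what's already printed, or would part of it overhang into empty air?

entirely on top

Compare the two slices. At z = 9.5: the cylinder is absent (z outside [0, 5.5]); the cube at (0, 7) is present — its section is the full 16.5×6.5 rectangle (area 107.25 mm²); the 5×29.5 cube at (-1, 2.5) contributes its full rectangle (area 147.50 mm²); the r=8.5 cylinder at (8, 0.5) gives a regular 12-gon of circumradius 8.5 (constant along its height) (area = (12/2)·8.500²·sin(360°/12) = 216.75 mm²); Taking the union: the regions partially overlap — summed areas 471.50 mm² minus the doubly-counted overlap 52.17 mm² gives 419.33 mm² — area = 419.33 mm². At z = 17.8: the cylinder is not intersected at this z (z outside [0, 5.5]); the cube at (0, 7) does not reach this height (z outside [5.5, 11.5]); the cube at (-1, 2.5) (footprint 5×29.5) is included at this height (area 147.50 mm²); the r=8.5 cylinder at (8, 0.5) gives a regular 12-gon of circumradius 8.5 (constant along its height) (area = (12/2)·8.500²·sin(360°/12) = 216.75 mm²); Combining (union): the regions partially overlap — summed areas 364.25 mm² minus the doubly-counted overlap 13.87 mm² gives 350.38 mm² — area = 350.38 mm². Checking containment: the cross-section at z = 17.8 is a subset of the cross-section at z = 9.5.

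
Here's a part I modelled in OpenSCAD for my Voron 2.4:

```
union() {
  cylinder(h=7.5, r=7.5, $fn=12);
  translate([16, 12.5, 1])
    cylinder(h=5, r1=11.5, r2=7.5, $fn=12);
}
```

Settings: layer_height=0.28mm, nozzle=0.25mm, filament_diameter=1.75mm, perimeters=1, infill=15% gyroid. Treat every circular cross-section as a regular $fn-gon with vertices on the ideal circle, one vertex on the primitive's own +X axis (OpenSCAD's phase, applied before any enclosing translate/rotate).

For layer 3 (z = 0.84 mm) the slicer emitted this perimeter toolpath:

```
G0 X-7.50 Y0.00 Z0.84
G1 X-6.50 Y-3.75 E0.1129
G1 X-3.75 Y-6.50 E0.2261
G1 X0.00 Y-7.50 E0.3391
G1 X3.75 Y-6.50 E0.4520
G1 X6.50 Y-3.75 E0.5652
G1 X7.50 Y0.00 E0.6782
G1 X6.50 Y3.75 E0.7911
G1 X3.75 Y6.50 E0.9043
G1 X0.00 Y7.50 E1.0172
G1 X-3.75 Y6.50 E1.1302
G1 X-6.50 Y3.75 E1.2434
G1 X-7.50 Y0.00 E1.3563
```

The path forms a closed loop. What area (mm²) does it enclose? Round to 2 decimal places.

168.88 mm²

Apply the shoelace formula to the sequence of (X, Y) vertices; enclosed area = 168.88 mm².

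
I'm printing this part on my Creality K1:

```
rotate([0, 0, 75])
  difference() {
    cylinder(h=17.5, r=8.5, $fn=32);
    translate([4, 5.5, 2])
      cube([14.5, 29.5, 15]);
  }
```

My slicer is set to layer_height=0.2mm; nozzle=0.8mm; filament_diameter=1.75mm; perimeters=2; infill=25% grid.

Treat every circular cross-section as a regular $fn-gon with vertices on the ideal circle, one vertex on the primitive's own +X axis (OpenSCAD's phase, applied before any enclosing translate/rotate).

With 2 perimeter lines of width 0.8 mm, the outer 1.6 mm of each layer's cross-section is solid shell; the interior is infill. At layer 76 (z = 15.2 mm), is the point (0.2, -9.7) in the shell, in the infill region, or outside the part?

outside

At z = 15.2 mm: the r=8.5 cylinder contributes a regular 32-gon of circumradius 8.5; the 14.5×29.5 cube at (4, 5.5) contributes its full rectangle; Subtracting the remaining from the first: starting from the r=8.5 cylinder, the 14.5×29.5 cube at (4, 5.5) partially overlaps it — only the 2.72 mm² overlap (of its 427.75 mm²) is removed, clipping the outline — 1 connected region; (whole slice rotated 75° about Z — lengths, areas and connectivity unchanged). Overall, the cross-section is a single solid region. Undo the 75° rotation: the query point maps to (-9.318, -2.704) in the un-rotated model frame. The nearest boundary edge runs (-7.85, -3.25)→(-8.34, -1.66); distance from the point to it = 1.24 mm. The point is not inside any of the regions above, so it lies outside the cross-section (1.24 mm from the nearest boundary).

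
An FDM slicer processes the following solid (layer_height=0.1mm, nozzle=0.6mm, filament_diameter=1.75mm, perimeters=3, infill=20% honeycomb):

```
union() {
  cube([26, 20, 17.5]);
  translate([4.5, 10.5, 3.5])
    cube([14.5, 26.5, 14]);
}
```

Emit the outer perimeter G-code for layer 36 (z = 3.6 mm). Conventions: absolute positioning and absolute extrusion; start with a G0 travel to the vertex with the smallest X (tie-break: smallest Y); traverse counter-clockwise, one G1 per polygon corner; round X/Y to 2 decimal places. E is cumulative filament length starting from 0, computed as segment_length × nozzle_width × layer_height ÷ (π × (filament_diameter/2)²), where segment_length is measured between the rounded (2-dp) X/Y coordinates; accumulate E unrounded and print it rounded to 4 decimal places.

At z = 3.6 mm: the cube (footprint 26×20) is included at this height; the cube at (4.5, 10.5) (footprint 14.5×26.5) is included at this height; Combining (union): the regions partially overlap (shared area 137.75 mm²), so overlapping operands fuse into one piece — 1 connected region. The outline is a single polygon with 8 vertices. Extrusion per mm of travel: 0.6 × 0.1 / (π × 0.875²) = 0.024945. Accumulating E over each segment gives final E = 3.1431.

G0 X0.00 Y0.00 Z3.60
G1 X26.00 Y0.00 E0.6486
G1 X26.00 Y20.00 E1.1475
G1 X19.00 Y20.00 E1.3221
G1 X19.00 Y37.00 E1.7462
G1 X4.50 Y37.00 E2.1079
G1 X4.50 Y20.00 E2.5319
G1 X0.00 Y20.00 E2.6442
G1 X0.00 Y0.00 E3.1431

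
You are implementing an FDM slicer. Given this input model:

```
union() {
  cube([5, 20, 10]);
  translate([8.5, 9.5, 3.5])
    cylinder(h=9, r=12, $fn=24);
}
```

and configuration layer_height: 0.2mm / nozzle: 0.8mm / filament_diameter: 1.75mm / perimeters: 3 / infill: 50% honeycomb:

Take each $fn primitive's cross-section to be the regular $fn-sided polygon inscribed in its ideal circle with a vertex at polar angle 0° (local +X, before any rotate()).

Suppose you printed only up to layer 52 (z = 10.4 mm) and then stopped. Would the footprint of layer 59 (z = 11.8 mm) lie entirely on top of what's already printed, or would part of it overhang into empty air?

Compare the two slices. At z = 10.4: the cube does not reach this height (z outside [0, 10]); the cylinder at (8.5, 9.5): section is a regular 24-gon, circumradius r=12 (area = (24/2)·12.000²·sin(360°/24) = 447.24 mm²); Taking the union: only the r=12 cylinder at (8.5, 9.5) is present, so the union is just that shape — area = 447.24 mm². At z = 11.8: the cube does not reach this height (z outside [0, 10]); the cylinder at (8.5, 9.5): section is a regular 24-gon, circumradius r=12 (area = (24/2)·12.000²·sin(360°/24) = 447.24 mm²); Combining (union): only the r=12 cylinder at (8.5, 9.5) is present, so the union is just that shape — area = 447.24 mm². Checking containment: the cross-section at z = 11.8 is a subset of the cross-section at z = 10.4.

entirely on top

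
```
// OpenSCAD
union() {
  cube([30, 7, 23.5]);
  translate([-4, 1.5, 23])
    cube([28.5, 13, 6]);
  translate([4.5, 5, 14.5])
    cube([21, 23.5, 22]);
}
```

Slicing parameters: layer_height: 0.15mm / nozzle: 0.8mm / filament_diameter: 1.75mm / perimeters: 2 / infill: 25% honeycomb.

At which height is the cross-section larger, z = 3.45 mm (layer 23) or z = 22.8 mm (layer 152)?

Layer 23 (z = 3.45): the cube is present — its section is the full 30×7 rectangle (area 210.00 mm²); the cube at (-4, 1.5) does not reach this height (z outside [23, 29]); the cube at (4.5, 5) is not intersected at this z (z outside [14.5, 36.5]); Taking the union: only the 30×7 cube is present, so the union is just that shape — area = 210.00 mm². So its area = 210.00 mm². Layer 152 (z = 22.8): the cube (footprint 30×7) is included at this height (area 210.00 mm²); the cube at (-4, 1.5) is not intersected at this z (z outside [23, 29]); the cube at (4.5, 5) is present — its section is the full 21×23.5 rectangle (area 493.50 mm²); Taking the union: the regions partially overlap — summed areas 703.50 mm² minus the doubly-counted overlap 42.00 mm² gives 661.50 mm² — area = 661.50 mm². So its area = 661.50 mm². Layer 152 is larger (661.50 vs 210.00 mm²).

layer 152 (z = 22.8 mm)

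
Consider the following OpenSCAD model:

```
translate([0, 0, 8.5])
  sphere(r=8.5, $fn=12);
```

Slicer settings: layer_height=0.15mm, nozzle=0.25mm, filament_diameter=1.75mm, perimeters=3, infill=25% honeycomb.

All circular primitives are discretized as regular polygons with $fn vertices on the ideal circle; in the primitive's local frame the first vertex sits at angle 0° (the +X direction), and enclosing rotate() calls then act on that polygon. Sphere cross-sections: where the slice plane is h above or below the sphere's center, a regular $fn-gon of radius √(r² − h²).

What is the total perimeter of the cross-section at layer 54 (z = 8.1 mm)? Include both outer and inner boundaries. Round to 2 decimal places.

At z = 8.1 mm: the r=8.5 sphere contributes a regular 12-gon of circumradius √(8.5²−0.4²) = 8.491 (perimeter = 2·12·8.491·sin(180°/12) = 52.74 mm). Overall, the cross-section is a single solid region. Total boundary length (outer) = 52.74 mm.

52.74 mm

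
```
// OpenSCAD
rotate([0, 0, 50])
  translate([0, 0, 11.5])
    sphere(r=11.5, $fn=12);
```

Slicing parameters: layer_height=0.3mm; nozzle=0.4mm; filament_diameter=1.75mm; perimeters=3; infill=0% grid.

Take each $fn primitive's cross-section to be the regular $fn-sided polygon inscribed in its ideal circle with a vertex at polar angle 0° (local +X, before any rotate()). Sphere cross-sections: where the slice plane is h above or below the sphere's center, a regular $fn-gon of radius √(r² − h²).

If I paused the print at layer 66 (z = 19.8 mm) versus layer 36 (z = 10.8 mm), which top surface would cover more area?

Layer 66 (z = 19.8): the r=11.5 sphere slices to a regular 12-gon of circumradius 7.960 (√(r²−h²) with h=8.3 from center) (area = (12/2)·7.960²·sin(360°/12) = 190.08 mm²); (whole slice rotated 50° about Z — lengths, areas and connectivity unchanged). So its area = 190.08 mm². Layer 36 (z = 10.8): the r=11.5 sphere slices to a regular 12-gon of circumradius 11.479 (√(r²−h²) with h=0.7 from center) (area = (12/2)·11.479²·sin(360°/12) = 395.28 mm²); (whole slice rotated 50° about Z — lengths, areas and connectivity unchanged). So its area = 395.28 mm². Layer 36 is larger (395.28 vs 190.08 mm²).

layer 36 (z = 10.8 mm)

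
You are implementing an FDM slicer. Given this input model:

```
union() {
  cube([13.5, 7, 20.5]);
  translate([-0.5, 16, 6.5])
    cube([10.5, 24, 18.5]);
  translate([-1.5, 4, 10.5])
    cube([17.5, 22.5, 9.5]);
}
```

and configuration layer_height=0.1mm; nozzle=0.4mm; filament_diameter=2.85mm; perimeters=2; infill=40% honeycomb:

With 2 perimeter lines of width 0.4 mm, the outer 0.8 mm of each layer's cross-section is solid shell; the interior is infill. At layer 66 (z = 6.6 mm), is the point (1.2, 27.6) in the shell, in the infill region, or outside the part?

At z = 6.6 mm: the cube is present — its section is the full 13.5×7 rectangle; the cube at (-0.5, 16) (footprint 10.5×24) is included at this height; the cube at (-1.5, 4) is not intersected at this z (z outside [10.5, 20]); Taking the union: the 2 present regions are separate (no shared area or edge), so areas and boundary lengths simply add and each stays a separate island — 2 connected regions. Overall, the cross-section has 2 separate islands. The nearest boundary edge runs (-0.50, 16.00)→(-0.50, 40.00); distance from the point to it = 1.70 mm. (Shell/infill is judged within the island containing the point — the largest one.) The point is inside the cross-section and 1.70 mm from the nearest boundary — more than the 0.8 mm shell width (2 × 0.4), so it's in the infill interior.

infill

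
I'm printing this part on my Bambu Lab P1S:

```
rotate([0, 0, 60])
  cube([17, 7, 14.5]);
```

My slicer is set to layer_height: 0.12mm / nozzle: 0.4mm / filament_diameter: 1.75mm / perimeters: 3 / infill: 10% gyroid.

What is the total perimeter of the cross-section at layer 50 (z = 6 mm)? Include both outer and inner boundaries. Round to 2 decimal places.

48.00 mm

At z = 6 mm: the cube is present — its section is the full 17×7 rectangle (perimeter 48.00 mm); (whole slice rotated 60° about Z — lengths, areas and connectivity unchanged). Overall, the cross-section is a single solid region. Total boundary length (outer) = 48.00 mm.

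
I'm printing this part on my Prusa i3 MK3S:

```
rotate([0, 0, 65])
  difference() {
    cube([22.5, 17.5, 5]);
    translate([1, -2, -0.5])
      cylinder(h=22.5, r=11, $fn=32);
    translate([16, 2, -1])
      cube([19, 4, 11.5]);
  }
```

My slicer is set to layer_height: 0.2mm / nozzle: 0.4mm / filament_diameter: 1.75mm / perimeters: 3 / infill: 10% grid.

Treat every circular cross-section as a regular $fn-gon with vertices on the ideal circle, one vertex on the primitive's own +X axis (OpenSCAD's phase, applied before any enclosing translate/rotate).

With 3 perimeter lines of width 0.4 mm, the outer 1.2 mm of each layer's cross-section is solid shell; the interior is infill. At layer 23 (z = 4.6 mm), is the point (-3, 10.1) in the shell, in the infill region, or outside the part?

shell

At z = 4.6 mm: the 22.5×17.5 cube contributes its full rectangle; the r=11 cylinder at (1, -2) gives a regular 32-gon of circumradius 11 (constant along its height); the 19×4 cube at (16, 2) contributes its full rectangle; Taking the first minus the rest: starting from the 22.5×17.5 cube, the r=11 cylinder at (1, -2) partially overlaps it — only the 81.57 mm² overlap (of its 377.69 mm²) is removed, clipping the outline; the 19×4 cube at (16, 2) partially overlaps it — only the 26.00 mm² overlap (of its 76.00 mm²) is removed, clipping the outline — 1 connected region; (rotated 65° about Z; rotation is an isometry so areas/perimeters/island counts are preserved). Overall, the cross-section is a single solid region. Undo the 65° rotation: the query point maps to (7.886, 6.987) in the un-rotated model frame. The nearest boundary edge runs (8.78, 5.78)→(7.11, 7.15); distance from the point to it = 0.37 mm. The point is inside the cross-section, 0.37 mm from the nearest boundary — within the 1.2 mm shell band (3 × 0.4).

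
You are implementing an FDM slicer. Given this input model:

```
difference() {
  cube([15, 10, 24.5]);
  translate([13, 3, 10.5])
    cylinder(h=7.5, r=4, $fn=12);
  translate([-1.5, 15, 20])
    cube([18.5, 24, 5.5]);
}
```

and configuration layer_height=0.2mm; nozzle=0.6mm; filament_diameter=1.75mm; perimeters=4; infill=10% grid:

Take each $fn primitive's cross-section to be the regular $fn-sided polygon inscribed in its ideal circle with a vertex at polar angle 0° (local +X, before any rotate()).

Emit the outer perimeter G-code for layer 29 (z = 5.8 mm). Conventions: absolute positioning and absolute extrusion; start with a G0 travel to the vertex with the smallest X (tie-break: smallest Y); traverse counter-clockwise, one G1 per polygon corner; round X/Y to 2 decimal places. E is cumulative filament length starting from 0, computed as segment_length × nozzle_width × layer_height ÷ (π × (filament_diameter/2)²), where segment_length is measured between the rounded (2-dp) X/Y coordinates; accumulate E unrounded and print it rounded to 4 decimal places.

At z = 5.8 mm: the cube is present — its section is the full 15×10 rectangle; the cylinder at (13, 3) does not reach this height (z outside [10.5, 18]); the cube at (-1.5, 15) is not intersected at this z (z outside [20, 25.5]); After the difference (first − rest): none of the subtracted shapes is present at this height, so the 15×10 cube is unchanged — 1 connected region. The outline is a single polygon with 4 vertices. Extrusion per mm of travel: 0.6 × 0.2 / (π × 0.875²) = 0.049890. Accumulating E over each segment gives final E = 2.4945.

G0 X0.00 Y0.00 Z5.80
G1 X15.00 Y0.00 E0.7484
G1 X15.00 Y10.00 E1.2473
G1 X0.00 Y10.00 E1.9956
G1 X0.00 Y0.00 E2.4945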